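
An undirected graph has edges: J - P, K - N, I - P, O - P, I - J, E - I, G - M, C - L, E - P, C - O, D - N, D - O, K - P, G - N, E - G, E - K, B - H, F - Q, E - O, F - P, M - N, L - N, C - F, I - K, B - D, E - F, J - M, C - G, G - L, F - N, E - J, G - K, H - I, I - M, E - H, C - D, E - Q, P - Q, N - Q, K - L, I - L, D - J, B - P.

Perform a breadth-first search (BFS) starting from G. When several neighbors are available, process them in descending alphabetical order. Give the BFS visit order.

G N M L K E C Q F D J I P O H B

Visit G; enqueue N, M, L, K, E, C → queue [N, M, L, K, E, C]
Visit N; enqueue Q, F, D → queue [M, L, K, E, C, Q, F, D]
Visit M; enqueue J, I → queue [L, K, E, C, Q, F, D, J, I]
Visit L → queue [K, E, C, Q, F, D, J, I]
Visit K; enqueue P → queue [E, C, Q, F, D, J, I, P]
Visit E; enqueue O, H → queue [C, Q, F, D, J, I, P, O, H]
Visit C → queue [Q, F, D, J, I, P, O, H]
Visit Q → queue [F, D, J, I, P, O, H]
Visit F → queue [D, J, I, P, O, H]
Visit D; enqueue B → queue [J, I, P, O, H, B]
Visit J → queue [I, P, O, H, B]
Visit I → queue [P, O, H, B]
Visit P → queue [O, H, B]
Visit O → queue [H, B]
Visit H → queue [B]
Visit B → queue []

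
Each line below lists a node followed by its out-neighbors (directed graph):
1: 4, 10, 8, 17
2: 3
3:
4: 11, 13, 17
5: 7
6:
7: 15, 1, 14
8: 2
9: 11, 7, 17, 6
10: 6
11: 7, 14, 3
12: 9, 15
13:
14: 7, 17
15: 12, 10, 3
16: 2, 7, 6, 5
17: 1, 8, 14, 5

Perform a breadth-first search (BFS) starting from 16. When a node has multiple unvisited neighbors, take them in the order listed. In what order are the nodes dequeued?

16 → 2 → 7 → 6 → 5 → 3 → 15 → 1 → 14 → 12 → 10 → 4 → 8 → 17 → 9 → 11 → 13

Visit 16; enqueue 2, 7, 6, 5 → queue [2, 7, 6, 5]
Visit 2; enqueue 3 → queue [7, 6, 5, 3]
Visit 7; enqueue 15, 1, 14 → queue [6, 5, 3, 15, 1, 14]
Visit 6 → queue [5, 3, 15, 1, 14]
Visit 5 → queue [3, 15, 1, 14]
Visit 3 → queue [15, 1, 14]
Visit 15; enqueue 12, 10 → queue [1, 14, 12, 10]
Visit 1; enqueue 4, 8, 17 → queue [14, 12, 10, 4, 8, 17]
Visit 14 → queue [12, 10, 4, 8, 17]
Visit 12; enqueue 9 → queue [10, 4, 8, 17, 9]
Visit 10 → queue [4, 8, 17, 9]
Visit 4; enqueue 11, 13 → queue [8, 17, 9, 11, 13]
Visit 8 → queue [17, 9, 11, 13]
Visit 17 → queue [9, 11, 13]
Visit 9 → queue [11, 13]
Visit 11 → queue [13]
Visit 13 → queue []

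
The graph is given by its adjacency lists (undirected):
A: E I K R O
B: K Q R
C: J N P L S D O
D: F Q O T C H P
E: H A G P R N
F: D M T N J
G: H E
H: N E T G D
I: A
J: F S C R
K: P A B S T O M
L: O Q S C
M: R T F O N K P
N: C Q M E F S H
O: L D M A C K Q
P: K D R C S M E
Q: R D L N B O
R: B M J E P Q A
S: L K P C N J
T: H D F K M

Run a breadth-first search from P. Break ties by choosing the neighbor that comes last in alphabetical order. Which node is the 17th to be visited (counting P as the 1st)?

F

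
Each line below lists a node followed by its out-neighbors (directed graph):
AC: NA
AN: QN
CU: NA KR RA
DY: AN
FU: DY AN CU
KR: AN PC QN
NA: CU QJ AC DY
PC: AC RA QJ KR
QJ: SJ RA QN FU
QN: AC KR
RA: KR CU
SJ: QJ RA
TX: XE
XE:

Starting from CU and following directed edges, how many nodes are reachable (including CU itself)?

12

BFS from CU visits: CU, NA, KR, RA, QJ, AC, DY, AN, PC, QN, SJ, FU
Reachable nodes: 12 of 14 total.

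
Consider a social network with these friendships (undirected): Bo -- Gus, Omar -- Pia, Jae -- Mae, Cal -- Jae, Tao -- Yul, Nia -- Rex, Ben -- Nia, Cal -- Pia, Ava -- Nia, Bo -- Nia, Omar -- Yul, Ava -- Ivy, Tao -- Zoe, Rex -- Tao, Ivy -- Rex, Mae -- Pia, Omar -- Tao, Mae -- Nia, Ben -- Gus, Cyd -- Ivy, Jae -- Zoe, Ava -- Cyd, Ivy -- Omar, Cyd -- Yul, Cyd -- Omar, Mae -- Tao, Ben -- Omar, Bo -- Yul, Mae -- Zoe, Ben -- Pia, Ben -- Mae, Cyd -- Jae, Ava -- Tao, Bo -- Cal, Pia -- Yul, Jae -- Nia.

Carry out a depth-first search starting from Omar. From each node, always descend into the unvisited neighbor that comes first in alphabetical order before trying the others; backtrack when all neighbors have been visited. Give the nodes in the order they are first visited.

Visit Omar
Omar → Ben
Ben → Gus
Gus → Bo
Bo → Cal
Cal → Jae
Jae → Cyd
Cyd → Ava
Ava → Ivy
Ivy → Rex
Rex → Nia
Nia → Mae
Mae → Pia
Pia → Yul
Yul → Tao
Tao → Zoe

Omar → Ben → Gus → Bo → Cal → Jae → Cyd → Ava → Ivy → Rex → Nia → Mae → Pia → Yul → Tao → Zoe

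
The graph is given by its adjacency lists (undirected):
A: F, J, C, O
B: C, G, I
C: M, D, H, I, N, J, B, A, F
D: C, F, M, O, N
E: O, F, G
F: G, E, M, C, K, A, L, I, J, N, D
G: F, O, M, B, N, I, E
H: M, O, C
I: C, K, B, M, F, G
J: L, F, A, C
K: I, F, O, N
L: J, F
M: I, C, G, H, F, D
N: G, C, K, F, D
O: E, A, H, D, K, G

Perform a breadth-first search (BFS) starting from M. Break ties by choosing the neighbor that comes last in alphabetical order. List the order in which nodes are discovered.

Visit M; enqueue I, H, G, F, D, C → queue [I, H, G, F, D, C]
Visit I; enqueue K, B → queue [H, G, F, D, C, K, B]
Visit H; enqueue O → queue [G, F, D, C, K, B, O]
Visit G; enqueue N, E → queue [F, D, C, K, B, O, N, E]
Visit F; enqueue L, J, A → queue [D, C, K, B, O, N, E, L, J, A]
Visit D → queue [C, K, B, O, N, E, L, J, A]
Visit C → queue [K, B, O, N, E, L, J, A]
Visit K → queue [B, O, N, E, L, J, A]
Visit B → queue [O, N, E, L, J, A]
Visit O → queue [N, E, L, J, A]
Visit N → queue [E, L, J, A]
Visit E → queue [L, J, A]
Visit L → queue [J, A]
Visit J → queue [A]
Visit A → queue []

M, I, H, G, F, D, C, K, B, O, N, E, L, J, A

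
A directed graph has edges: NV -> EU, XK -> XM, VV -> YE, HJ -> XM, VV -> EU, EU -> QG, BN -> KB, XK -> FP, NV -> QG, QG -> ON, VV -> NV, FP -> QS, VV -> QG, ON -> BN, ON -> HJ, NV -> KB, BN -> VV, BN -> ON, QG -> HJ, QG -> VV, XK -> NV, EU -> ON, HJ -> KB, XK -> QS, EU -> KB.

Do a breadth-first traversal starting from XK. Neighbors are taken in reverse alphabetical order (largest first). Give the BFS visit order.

XK, XM, QS, NV, FP, QG, KB, EU, VV, ON, HJ, YE, BN

Visit XK; enqueue XM, QS, NV, FP → queue [XM, QS, NV, FP]
Visit XM → queue [QS, NV, FP]
Visit QS → queue [NV, FP]
Visit NV; enqueue QG, KB, EU → queue [FP, QG, KB, EU]
Visit FP → queue [QG, KB, EU]
Visit QG; enqueue VV, ON, HJ → queue [KB, EU, VV, ON, HJ]
Visit KB → queue [EU, VV, ON, HJ]
Visit EU → queue [VV, ON, HJ]
Visit VV; enqueue YE → queue [ON, HJ, YE]
Visit ON; enqueue BN → queue [HJ, YE, BN]
Visit HJ → queue [YE, BN]
Visit YE → queue [BN]
Visit BN → queue []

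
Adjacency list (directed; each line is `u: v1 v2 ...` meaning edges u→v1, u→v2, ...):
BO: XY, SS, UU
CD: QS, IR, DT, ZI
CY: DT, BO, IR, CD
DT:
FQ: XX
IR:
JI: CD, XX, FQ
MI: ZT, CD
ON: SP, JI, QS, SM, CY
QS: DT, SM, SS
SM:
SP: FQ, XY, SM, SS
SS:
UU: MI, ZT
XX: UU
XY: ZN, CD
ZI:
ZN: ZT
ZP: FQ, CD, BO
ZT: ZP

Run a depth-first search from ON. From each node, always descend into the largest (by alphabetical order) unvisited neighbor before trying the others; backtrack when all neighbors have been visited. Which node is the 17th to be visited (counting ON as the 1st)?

IR

Visit ON
ON → SP
SP → XY
XY → ZN
ZN → ZT
ZT → ZP
ZP → FQ
FQ → XX
XX → UU
UU → MI
MI → CD
CD → ZI
CD → QS
QS → SS
QS → SM
QS → DT
CD → IR
ZP → BO
ON → JI
ON → CY

Visit order: ON, SP, XY, ZN, ZT, ZP, FQ, XX, UU, MI, CD, ZI, QS, SS, SM, DT, IR, BO, JI, CY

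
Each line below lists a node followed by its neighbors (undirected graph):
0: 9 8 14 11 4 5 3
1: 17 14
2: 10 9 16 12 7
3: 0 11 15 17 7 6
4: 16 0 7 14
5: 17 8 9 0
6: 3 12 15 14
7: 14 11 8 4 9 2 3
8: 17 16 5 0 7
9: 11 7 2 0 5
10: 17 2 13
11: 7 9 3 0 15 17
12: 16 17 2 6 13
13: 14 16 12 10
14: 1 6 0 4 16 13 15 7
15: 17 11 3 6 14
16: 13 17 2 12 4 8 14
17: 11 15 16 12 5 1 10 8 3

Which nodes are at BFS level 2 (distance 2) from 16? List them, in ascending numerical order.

0, 1, 3, 5, 6, 7, 9, 10, 11, 15

Level 0: 16
Level 1: 2, 4, 8, 12, 13, 14, 17
Level 2: 0, 1, 3, 5, 6, 7, 9, 10, 11, 15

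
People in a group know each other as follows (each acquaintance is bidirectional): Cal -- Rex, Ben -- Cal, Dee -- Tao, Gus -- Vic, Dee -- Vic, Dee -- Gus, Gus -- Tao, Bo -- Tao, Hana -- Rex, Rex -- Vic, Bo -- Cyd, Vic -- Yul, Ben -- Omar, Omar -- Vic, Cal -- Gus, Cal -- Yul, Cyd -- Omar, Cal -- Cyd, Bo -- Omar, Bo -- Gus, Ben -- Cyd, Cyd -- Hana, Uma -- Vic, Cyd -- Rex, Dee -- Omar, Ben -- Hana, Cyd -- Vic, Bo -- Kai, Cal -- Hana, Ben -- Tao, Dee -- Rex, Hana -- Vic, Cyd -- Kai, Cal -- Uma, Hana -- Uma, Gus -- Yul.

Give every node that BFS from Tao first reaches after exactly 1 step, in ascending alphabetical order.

Ben, Bo, Dee, Gus

Level 0: Tao
Level 1: Ben, Bo, Dee, Gus
Level 2: Cal, Cyd, Hana, Kai, Omar, Rex, Vic, Yul
Level 3: Uma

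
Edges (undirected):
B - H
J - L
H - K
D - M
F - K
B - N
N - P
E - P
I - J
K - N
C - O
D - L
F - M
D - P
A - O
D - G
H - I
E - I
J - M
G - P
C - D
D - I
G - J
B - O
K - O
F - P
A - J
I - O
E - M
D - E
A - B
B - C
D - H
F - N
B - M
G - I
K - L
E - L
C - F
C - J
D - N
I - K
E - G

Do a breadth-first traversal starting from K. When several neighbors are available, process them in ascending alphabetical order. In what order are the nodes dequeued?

K, F, H, I, L, N, O, C, M, P, B, D, E, G, J, A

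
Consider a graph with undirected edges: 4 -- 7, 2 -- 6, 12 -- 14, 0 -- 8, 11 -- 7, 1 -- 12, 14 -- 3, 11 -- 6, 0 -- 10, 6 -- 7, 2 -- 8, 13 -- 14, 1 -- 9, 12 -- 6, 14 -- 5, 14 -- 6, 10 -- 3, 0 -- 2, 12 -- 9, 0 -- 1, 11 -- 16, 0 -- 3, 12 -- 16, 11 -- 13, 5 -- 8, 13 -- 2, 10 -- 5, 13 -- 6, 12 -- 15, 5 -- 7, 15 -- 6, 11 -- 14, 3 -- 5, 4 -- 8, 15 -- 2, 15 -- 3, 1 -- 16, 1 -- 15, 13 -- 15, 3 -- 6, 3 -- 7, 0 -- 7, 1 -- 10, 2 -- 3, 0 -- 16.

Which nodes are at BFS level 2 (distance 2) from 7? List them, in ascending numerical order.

1, 2, 8, 10, 12, 13, 14, 15, 16

Level 0: 7
Level 1: 0, 3, 4, 5, 6, 11
Level 2: 1, 2, 8, 10, 12, 13, 14, 15, 16
Level 3: 9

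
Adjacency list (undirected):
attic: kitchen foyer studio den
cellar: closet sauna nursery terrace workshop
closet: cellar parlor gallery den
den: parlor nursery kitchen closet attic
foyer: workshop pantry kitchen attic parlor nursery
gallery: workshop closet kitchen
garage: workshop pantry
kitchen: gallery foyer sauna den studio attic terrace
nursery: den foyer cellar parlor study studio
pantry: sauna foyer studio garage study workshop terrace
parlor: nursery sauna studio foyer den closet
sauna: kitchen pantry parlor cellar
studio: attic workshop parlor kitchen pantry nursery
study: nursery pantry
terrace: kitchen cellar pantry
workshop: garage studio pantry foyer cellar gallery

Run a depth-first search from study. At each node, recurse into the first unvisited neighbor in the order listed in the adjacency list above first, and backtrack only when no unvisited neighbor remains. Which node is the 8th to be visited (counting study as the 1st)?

workshop

Visit study
study → nursery
nursery → den
den → parlor
parlor → sauna
sauna → kitchen
kitchen → gallery
gallery → workshop
workshop → garage
garage → pantry
pantry → foyer
foyer → attic
attic → studio
pantry → terrace
terrace → cellar
cellar → closet

Visit order: study, nursery, den, parlor, sauna, kitchen, gallery, workshop, garage, pantry, foyer, attic, studio, terrace, cellar, closet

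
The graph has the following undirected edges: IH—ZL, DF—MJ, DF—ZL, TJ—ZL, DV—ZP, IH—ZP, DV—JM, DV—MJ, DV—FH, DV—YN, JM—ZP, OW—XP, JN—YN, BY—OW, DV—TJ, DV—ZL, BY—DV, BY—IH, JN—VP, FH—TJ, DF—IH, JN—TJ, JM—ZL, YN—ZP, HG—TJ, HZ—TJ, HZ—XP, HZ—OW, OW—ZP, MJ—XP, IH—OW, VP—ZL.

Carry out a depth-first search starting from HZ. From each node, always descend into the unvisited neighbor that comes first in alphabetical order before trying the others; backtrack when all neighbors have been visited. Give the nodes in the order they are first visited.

Visit HZ
HZ → OW
OW → BY
BY → DV
DV → FH
FH → TJ
TJ → HG
TJ → JN
JN → VP
VP → ZL
ZL → DF
DF → IH
IH → ZP
ZP → JM
ZP → YN
DF → MJ
MJ → XP

HZ, OW, BY, DV, FH, TJ, HG, JN, VP, ZL, DF, IH, ZP, JM, YN, MJ, XP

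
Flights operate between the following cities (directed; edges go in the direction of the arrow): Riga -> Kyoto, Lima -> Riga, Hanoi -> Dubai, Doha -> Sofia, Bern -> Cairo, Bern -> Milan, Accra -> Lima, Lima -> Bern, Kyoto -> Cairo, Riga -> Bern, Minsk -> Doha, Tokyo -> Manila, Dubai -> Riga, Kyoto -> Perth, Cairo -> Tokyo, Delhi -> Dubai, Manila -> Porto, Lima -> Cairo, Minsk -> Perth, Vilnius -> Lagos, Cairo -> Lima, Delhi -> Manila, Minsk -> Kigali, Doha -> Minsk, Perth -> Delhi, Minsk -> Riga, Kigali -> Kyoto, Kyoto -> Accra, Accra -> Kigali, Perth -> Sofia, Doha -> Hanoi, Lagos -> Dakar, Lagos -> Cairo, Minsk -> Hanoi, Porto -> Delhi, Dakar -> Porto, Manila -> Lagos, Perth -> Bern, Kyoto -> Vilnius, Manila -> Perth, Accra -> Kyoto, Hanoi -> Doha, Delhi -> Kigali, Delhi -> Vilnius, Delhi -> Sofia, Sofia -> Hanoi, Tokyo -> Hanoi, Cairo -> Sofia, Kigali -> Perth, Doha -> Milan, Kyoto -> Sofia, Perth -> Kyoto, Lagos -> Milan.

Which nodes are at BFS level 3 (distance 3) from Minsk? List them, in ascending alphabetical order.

Accra, Cairo, Manila, Vilnius

Level 0: Minsk
Level 1: Doha, Hanoi, Kigali, Perth, Riga
Level 2: Bern, Delhi, Dubai, Kyoto, Milan, Sofia
Level 3: Accra, Cairo, Manila, Vilnius
Level 4: Lagos, Lima, Porto, Tokyo
Level 5: Dakar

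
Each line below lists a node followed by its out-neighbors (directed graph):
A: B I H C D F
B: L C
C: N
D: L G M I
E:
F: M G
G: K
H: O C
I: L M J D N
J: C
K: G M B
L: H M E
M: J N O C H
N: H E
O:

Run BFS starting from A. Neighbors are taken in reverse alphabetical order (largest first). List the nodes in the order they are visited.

Visit A; enqueue I, H, F, D, C, B → queue [I, H, F, D, C, B]
Visit I; enqueue N, M, L, J → queue [H, F, D, C, B, N, M, L, J]
Visit H; enqueue O → queue [F, D, C, B, N, M, L, J, O]
Visit F; enqueue G → queue [D, C, B, N, M, L, J, O, G]
Visit D → queue [C, B, N, M, L, J, O, G]
Visit C → queue [B, N, M, L, J, O, G]
Visit B → queue [N, M, L, J, O, G]
Visit N; enqueue E → queue [M, L, J, O, G, E]
Visit M → queue [L, J, O, G, E]
Visit L → queue [J, O, G, E]
Visit J → queue [O, G, E]
Visit O → queue [G, E]
Visit G; enqueue K → queue [E, K]
Visit E → queue [K]
Visit K → queue []

A, I, H, F, D, C, B, N, M, L, J, O, G, E, K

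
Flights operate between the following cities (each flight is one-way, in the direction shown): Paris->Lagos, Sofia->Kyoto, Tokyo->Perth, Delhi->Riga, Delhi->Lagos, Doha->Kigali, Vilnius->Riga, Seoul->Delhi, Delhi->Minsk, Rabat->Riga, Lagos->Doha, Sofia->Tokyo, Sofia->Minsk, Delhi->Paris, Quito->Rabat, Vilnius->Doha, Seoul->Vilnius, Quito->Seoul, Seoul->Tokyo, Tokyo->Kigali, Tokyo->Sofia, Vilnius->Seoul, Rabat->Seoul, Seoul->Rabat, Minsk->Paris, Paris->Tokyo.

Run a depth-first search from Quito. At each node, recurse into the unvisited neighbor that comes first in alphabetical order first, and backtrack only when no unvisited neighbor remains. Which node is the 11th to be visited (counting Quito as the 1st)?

Visit Quito
Quito → Rabat
Rabat → Riga
Rabat → Seoul
Seoul → Delhi
Delhi → Lagos
Lagos → Doha
Doha → Kigali
Delhi → Minsk
Minsk → Paris
Paris → Tokyo
Tokyo → Perth
Tokyo → Sofia
Sofia → Kyoto
Seoul → Vilnius

Visit order: Quito, Rabat, Riga, Seoul, Delhi, Lagos, Doha, Kigali, Minsk, Paris, Tokyo, Perth, Sofia, Kyoto, Vilnius

Tokyo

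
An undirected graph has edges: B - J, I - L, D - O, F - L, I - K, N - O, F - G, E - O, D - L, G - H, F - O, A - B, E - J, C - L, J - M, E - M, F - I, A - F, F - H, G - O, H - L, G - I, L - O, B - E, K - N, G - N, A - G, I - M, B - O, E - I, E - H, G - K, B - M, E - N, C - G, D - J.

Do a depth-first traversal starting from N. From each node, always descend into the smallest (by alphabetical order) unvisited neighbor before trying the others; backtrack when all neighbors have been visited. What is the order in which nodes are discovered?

N, E, B, A, F, G, C, L, D, J, M, I, K, O, H

Visit N
N → E
E → B
B → A
A → F
F → G
G → C
C → L
L → D
D → J
J → M
M → I
I → K
D → O
L → H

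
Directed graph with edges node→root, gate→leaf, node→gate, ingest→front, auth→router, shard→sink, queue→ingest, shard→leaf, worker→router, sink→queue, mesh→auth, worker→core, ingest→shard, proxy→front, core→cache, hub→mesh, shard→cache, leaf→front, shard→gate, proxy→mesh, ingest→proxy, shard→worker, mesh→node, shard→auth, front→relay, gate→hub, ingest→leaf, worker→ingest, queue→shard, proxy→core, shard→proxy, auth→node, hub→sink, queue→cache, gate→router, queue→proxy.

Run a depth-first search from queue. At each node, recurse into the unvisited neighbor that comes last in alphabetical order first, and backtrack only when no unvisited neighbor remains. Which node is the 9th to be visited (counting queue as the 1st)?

root

Visit queue
queue → shard
shard → worker
worker → router
worker → ingest
ingest → proxy
proxy → mesh
mesh → node
node → root
node → gate
gate → leaf
leaf → front
front → relay
gate → hub
hub → sink
mesh → auth
proxy → core
core → cache

Visit order: queue, shard, worker, router, ingest, proxy, mesh, node, root, gate, leaf, front, relay, hub, sink, auth, core, cache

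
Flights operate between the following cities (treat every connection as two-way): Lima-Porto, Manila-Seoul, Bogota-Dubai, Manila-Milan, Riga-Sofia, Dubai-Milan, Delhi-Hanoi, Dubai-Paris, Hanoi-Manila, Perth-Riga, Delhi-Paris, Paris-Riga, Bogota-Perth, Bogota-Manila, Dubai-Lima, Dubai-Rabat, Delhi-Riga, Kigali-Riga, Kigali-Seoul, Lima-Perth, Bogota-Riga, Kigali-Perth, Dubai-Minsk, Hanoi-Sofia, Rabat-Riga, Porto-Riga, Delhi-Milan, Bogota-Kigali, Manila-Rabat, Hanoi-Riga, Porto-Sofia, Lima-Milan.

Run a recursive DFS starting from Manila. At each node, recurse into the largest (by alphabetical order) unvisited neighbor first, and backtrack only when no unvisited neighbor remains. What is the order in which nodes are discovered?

Manila → Seoul → Kigali → Riga → Sofia → Porto → Lima → Perth → Bogota → Dubai → Rabat → Paris → Delhi → Milan → Hanoi → Minsk

Visit Manila
Manila → Seoul
Seoul → Kigali
Kigali → Riga
Riga → Sofia
Sofia → Porto
Porto → Lima
Lima → Perth
Perth → Bogota
Bogota → Dubai
Dubai → Rabat
Dubai → Paris
Paris → Delhi
Delhi → Milan
Delhi → Hanoi
Dubai → Minsk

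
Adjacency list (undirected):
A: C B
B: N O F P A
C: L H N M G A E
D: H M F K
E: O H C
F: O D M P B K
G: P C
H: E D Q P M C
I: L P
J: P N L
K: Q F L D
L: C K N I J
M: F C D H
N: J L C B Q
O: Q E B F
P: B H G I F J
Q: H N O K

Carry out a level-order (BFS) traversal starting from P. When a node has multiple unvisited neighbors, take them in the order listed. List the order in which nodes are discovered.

P B H G I F J N O A E D Q M C L K

Visit P; enqueue B, H, G, I, F, J → queue [B, H, G, I, F, J]
Visit B; enqueue N, O, A → queue [H, G, I, F, J, N, O, A]
Visit H; enqueue E, D, Q, M, C → queue [G, I, F, J, N, O, A, E, D, Q, M, C]
Visit G → queue [I, F, J, N, O, A, E, D, Q, M, C]
Visit I; enqueue L → queue [F, J, N, O, A, E, D, Q, M, C, L]
Visit F; enqueue K → queue [J, N, O, A, E, D, Q, M, C, L, K]
Visit J → queue [N, O, A, E, D, Q, M, C, L, K]
Visit N → queue [O, A, E, D, Q, M, C, L, K]
Visit O → queue [A, E, D, Q, M, C, L, K]
Visit A → queue [E, D, Q, M, C, L, K]
Visit E → queue [D, Q, M, C, L, K]
Visit D → queue [Q, M, C, L, K]
Visit Q → queue [M, C, L, K]
Visit M → queue [C, L, K]
Visit C → queue [L, K]
Visit L → queue [K]
Visit K → queue []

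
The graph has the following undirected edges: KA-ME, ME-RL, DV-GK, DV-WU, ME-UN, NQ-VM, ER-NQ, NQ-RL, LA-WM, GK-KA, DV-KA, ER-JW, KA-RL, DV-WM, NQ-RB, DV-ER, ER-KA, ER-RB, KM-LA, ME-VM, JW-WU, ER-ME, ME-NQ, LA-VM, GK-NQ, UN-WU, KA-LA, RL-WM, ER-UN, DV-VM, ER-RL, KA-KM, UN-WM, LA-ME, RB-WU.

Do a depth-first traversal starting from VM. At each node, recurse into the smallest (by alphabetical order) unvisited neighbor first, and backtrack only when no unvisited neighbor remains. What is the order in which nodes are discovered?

VM, DV, ER, JW, WU, RB, NQ, GK, KA, KM, LA, ME, RL, WM, UN

Visit VM
VM → DV
DV → ER
ER → JW
JW → WU
WU → RB
RB → NQ
NQ → GK
GK → KA
KA → KM
KM → LA
LA → ME
ME → RL
RL → WM
WM → UN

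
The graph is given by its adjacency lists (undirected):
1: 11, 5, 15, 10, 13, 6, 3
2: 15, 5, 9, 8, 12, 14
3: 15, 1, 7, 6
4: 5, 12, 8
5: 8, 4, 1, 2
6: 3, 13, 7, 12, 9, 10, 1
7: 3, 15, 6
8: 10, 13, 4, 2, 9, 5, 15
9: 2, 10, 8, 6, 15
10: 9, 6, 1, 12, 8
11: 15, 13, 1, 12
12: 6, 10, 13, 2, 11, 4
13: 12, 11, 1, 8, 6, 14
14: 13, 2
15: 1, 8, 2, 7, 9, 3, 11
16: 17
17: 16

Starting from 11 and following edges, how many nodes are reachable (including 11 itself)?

15

BFS from 11 visits: 11, 15, 13, 1, 12, 8, 2, 7, 9, 3, 6, 14, 5, 10, 4
Reachable nodes: 15 of 17 total.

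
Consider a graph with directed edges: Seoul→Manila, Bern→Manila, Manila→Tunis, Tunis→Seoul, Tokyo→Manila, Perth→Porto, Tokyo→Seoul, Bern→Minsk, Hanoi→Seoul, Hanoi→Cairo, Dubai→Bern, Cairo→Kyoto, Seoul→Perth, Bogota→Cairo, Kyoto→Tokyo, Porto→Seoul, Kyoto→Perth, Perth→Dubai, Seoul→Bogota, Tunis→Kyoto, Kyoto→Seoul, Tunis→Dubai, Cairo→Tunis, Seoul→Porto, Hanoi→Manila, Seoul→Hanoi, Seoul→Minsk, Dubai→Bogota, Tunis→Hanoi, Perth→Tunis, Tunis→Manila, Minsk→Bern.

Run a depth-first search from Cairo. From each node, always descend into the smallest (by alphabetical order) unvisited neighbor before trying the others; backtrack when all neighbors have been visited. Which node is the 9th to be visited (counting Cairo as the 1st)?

Seoul

Visit Cairo
Cairo → Kyoto
Kyoto → Perth
Perth → Dubai
Dubai → Bern
Bern → Manila
Manila → Tunis
Tunis → Hanoi
Hanoi → Seoul
Seoul → Bogota
Seoul → Minsk
Seoul → Porto
Kyoto → Tokyo

Visit order: Cairo, Kyoto, Perth, Dubai, Bern, Manila, Tunis, Hanoi, Seoul, Bogota, Minsk, Porto, Tokyo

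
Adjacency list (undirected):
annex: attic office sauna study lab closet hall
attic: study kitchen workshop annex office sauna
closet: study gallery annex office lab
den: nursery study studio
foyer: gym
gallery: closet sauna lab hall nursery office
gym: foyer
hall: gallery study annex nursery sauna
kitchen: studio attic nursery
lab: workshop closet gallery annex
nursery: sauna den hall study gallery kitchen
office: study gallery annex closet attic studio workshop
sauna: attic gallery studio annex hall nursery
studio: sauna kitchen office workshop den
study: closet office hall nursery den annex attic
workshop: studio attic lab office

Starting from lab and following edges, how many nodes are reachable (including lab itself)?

BFS from lab visits: lab, workshop, closet, gallery, annex, studio, attic, office, study, sauna, hall, nursery, kitchen, den
Reachable nodes: 14 of 16 total.

14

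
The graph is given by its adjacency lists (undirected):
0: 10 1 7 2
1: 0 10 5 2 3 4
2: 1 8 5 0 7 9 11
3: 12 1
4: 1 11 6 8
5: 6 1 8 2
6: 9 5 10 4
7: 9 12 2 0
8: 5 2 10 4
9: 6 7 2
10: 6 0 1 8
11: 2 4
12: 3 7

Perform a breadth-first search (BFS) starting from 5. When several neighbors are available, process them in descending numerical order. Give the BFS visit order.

5, 8, 6, 2, 1, 10, 4, 9, 11, 7, 0, 3, 12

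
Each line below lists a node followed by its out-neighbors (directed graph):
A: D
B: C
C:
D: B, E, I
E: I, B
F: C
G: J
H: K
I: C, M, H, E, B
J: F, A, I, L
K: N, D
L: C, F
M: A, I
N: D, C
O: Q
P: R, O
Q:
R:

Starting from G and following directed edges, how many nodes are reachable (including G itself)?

BFS from G visits: G, J, F, A, I, L, C, D, M, H, E, B, K, N
Reachable nodes: 14 of 18 total.

14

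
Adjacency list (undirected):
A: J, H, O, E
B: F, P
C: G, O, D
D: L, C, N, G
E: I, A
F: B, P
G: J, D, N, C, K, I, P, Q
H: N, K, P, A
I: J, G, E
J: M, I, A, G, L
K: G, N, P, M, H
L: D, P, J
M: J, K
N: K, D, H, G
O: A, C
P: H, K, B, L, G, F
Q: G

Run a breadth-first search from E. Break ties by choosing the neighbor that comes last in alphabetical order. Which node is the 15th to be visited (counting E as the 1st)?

C

Visit E; enqueue I, A → queue [I, A]
Visit I; enqueue J, G → queue [A, J, G]
Visit A; enqueue O, H → queue [J, G, O, H]
Visit J; enqueue M, L → queue [G, O, H, M, L]
Visit G; enqueue Q, P, N, K, D, C → queue [O, H, M, L, Q, P, N, K, D, C]
Visit O → queue [H, M, L, Q, P, N, K, D, C]
Visit H → queue [M, L, Q, P, N, K, D, C]
Visit M → queue [L, Q, P, N, K, D, C]
Visit L → queue [Q, P, N, K, D, C]
Visit Q → queue [P, N, K, D, C]
Visit P; enqueue F, B → queue [N, K, D, C, F, B]
Visit N → queue [K, D, C, F, B]
Visit K → queue [D, C, F, B]
Visit D → queue [C, F, B]
Visit C → queue [F, B]
Visit F → queue [B]
Visit B → queue []

Visit order: E, I, A, J, G, O, H, M, L, Q, P, N, K, D, C, F, B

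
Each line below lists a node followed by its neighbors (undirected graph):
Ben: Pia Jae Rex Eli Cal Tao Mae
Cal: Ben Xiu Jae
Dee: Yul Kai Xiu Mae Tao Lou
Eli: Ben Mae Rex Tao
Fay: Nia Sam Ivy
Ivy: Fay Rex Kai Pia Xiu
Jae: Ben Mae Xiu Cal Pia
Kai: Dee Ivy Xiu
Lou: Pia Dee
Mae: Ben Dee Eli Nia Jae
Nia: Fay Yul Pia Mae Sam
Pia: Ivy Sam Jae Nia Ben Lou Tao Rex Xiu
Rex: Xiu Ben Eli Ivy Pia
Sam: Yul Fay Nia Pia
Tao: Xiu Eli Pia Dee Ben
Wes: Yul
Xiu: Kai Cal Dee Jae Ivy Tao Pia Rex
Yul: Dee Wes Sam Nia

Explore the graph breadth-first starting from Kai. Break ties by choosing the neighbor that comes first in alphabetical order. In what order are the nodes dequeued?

Kai Dee Ivy Xiu Lou Mae Tao Yul Fay Pia Rex Cal Jae Ben Eli Nia Sam Wes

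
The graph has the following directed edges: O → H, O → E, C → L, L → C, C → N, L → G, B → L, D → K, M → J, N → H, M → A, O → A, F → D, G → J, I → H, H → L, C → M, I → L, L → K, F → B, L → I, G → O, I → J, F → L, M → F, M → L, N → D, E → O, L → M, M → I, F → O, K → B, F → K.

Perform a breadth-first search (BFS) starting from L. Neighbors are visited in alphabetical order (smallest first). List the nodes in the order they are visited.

L -> C -> G -> I -> K -> M -> N -> J -> O -> H -> B -> A -> F -> D -> E

Visit L; enqueue C, G, I, K, M → queue [C, G, I, K, M]
Visit C; enqueue N → queue [G, I, K, M, N]
Visit G; enqueue J, O → queue [I, K, M, N, J, O]
Visit I; enqueue H → queue [K, M, N, J, O, H]
Visit K; enqueue B → queue [M, N, J, O, H, B]
Visit M; enqueue A, F → queue [N, J, O, H, B, A, F]
Visit N; enqueue D → queue [J, O, H, B, A, F, D]
Visit J → queue [O, H, B, A, F, D]
Visit O; enqueue E → queue [H, B, A, F, D, E]
Visit H → queue [B, A, F, D, E]
Visit B → queue [A, F, D, E]
Visit A → queue [F, D, E]
Visit F → queue [D, E]
Visit D → queue [E]
Visit E → queue []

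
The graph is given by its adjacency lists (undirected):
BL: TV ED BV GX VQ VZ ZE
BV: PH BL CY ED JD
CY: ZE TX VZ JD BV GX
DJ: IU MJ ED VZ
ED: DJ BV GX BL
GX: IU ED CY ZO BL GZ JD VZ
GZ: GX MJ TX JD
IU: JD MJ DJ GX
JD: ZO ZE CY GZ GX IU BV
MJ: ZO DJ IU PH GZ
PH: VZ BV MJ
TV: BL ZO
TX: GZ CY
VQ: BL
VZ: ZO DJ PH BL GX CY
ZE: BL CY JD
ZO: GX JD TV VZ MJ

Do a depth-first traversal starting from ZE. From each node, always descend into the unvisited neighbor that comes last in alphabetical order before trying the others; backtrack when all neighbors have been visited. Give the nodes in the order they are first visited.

Visit ZE
ZE → JD
JD → ZO
ZO → VZ
VZ → PH
PH → MJ
MJ → IU
IU → GX
GX → GZ
GZ → TX
TX → CY
CY → BV
BV → ED
ED → DJ
ED → BL
BL → VQ
BL → TV

ZE → JD → ZO → VZ → PH → MJ → IU → GX → GZ → TX → CY → BV → ED → DJ → BL → VQ → TV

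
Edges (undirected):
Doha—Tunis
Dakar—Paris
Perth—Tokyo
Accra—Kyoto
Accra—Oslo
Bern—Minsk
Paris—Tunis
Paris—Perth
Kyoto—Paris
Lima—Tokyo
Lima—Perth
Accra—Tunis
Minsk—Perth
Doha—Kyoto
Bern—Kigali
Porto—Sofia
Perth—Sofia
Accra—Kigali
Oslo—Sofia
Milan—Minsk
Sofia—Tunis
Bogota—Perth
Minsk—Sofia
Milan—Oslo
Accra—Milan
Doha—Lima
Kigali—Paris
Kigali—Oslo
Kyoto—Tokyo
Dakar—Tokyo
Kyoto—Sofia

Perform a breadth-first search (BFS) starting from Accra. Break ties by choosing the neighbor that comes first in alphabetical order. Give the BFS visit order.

Accra -> Kigali -> Kyoto -> Milan -> Oslo -> Tunis -> Bern -> Paris -> Doha -> Sofia -> Tokyo -> Minsk -> Dakar -> Perth -> Lima -> Porto -> Bogota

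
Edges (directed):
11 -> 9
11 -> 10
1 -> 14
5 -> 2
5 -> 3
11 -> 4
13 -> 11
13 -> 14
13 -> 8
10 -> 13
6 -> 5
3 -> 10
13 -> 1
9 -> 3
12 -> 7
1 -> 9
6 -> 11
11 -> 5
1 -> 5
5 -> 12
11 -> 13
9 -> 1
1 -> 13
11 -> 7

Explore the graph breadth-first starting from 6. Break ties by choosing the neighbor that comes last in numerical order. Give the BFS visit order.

6 11 5 13 10 9 7 4 12 3 2 14 8 1

Visit 6; enqueue 11, 5 → queue [11, 5]
Visit 11; enqueue 13, 10, 9, 7, 4 → queue [5, 13, 10, 9, 7, 4]
Visit 5; enqueue 12, 3, 2 → queue [13, 10, 9, 7, 4, 12, 3, 2]
Visit 13; enqueue 14, 8, 1 → queue [10, 9, 7, 4, 12, 3, 2, 14, 8, 1]
Visit 10 → queue [9, 7, 4, 12, 3, 2, 14, 8, 1]
Visit 9 → queue [7, 4, 12, 3, 2, 14, 8, 1]
Visit 7 → queue [4, 12, 3, 2, 14, 8, 1]
Visit 4 → queue [12, 3, 2, 14, 8, 1]
Visit 12 → queue [3, 2, 14, 8, 1]
Visit 3 → queue [2, 14, 8, 1]
Visit 2 → queue [14, 8, 1]
Visit 14 → queue [8, 1]
Visit 8 → queue [1]
Visit 1 → queue []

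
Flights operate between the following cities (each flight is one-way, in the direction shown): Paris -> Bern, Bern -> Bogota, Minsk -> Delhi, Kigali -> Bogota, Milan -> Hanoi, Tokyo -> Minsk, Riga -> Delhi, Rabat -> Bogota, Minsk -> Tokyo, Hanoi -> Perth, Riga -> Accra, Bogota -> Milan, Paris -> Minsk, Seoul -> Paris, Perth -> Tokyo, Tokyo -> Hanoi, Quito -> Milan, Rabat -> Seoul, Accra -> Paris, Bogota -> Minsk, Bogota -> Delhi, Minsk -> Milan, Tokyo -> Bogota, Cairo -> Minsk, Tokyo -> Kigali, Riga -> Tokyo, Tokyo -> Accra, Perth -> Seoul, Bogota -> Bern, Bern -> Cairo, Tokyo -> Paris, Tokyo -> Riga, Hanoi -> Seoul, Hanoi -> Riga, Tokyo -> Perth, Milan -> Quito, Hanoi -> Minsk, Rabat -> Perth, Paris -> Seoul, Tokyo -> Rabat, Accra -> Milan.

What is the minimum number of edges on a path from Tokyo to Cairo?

Level 0: Tokyo
Level 1: Accra, Bogota, Hanoi, Kigali, Minsk, Paris, Perth, Rabat, Riga
Level 2: Bern, Delhi, Milan, Seoul
Level 3: Cairo, Quito
Cairo first appears at level 3.

3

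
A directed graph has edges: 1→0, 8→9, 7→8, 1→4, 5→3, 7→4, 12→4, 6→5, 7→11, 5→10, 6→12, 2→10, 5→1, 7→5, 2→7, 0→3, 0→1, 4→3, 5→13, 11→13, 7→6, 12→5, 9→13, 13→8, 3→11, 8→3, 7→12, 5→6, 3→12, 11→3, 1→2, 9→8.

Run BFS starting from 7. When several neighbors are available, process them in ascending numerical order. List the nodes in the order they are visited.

7, 4, 5, 6, 8, 11, 12, 3, 1, 10, 13, 9, 0, 2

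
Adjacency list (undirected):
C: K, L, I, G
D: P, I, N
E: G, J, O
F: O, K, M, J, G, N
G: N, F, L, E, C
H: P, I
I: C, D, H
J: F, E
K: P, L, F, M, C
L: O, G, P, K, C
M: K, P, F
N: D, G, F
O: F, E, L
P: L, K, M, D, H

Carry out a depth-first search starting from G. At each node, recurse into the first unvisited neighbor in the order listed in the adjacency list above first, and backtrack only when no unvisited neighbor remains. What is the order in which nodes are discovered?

Visit G
G → N
N → D
D → P
P → L
L → O
O → F
F → K
K → M
K → C
C → I
I → H
F → J
J → E

G → N → D → P → L → O → F → K → M → C → I → H → J → E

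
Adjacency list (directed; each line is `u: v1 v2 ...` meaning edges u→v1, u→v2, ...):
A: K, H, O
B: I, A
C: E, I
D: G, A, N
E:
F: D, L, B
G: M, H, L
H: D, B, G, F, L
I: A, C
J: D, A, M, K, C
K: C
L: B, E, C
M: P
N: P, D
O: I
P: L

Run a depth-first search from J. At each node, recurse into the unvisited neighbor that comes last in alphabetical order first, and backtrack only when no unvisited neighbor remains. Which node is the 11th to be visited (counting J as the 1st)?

H

Visit J
J → M
M → P
P → L
L → E
L → C
C → I
I → A
A → O
A → K
A → H
H → G
H → F
F → D
D → N
F → B

Visit order: J, M, P, L, E, C, I, A, O, K, H, G, F, D, N, B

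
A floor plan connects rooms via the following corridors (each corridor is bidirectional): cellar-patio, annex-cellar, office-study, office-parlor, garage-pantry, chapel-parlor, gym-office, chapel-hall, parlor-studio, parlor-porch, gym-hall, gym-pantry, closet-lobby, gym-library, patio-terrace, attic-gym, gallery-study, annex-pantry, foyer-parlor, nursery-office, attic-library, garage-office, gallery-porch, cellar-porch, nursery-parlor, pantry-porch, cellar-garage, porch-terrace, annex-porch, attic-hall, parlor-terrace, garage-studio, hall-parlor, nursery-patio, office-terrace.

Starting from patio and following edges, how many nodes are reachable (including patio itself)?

19

BFS from patio visits: patio, terrace, nursery, cellar, porch, parlor, office, garage, annex, pantry, gallery, studio, hall, foyer, chapel, study, gym, attic, library
Reachable nodes: 19 of 21 total.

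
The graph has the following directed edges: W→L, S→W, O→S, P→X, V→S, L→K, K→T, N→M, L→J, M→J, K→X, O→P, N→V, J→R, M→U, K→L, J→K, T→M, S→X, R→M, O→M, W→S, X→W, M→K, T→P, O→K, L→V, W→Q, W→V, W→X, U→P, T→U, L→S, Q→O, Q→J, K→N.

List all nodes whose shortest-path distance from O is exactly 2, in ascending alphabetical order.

Level 0: O
Level 1: K, M, P, S
Level 2: J, L, N, T, U, W, X
Level 3: Q, R, V

J, L, N, T, U, W, X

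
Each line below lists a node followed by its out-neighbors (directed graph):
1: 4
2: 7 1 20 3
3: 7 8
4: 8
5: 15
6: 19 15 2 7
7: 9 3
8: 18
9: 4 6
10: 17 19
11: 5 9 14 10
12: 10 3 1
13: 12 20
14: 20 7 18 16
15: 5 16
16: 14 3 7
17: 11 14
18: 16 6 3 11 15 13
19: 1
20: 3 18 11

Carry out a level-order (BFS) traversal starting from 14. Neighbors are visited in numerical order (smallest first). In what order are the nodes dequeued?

Visit 14; enqueue 7, 16, 18, 20 → queue [7, 16, 18, 20]
Visit 7; enqueue 3, 9 → queue [16, 18, 20, 3, 9]
Visit 16 → queue [18, 20, 3, 9]
Visit 18; enqueue 6, 11, 13, 15 → queue [20, 3, 9, 6, 11, 13, 15]
Visit 20 → queue [3, 9, 6, 11, 13, 15]
Visit 3; enqueue 8 → queue [9, 6, 11, 13, 15, 8]
Visit 9; enqueue 4 → queue [6, 11, 13, 15, 8, 4]
Visit 6; enqueue 2, 19 → queue [11, 13, 15, 8, 4, 2, 19]
Visit 11; enqueue 5, 10 → queue [13, 15, 8, 4, 2, 19, 5, 10]
Visit 13; enqueue 12 → queue [15, 8, 4, 2, 19, 5, 10, 12]
Visit 15 → queue [8, 4, 2, 19, 5, 10, 12]
Visit 8 → queue [4, 2, 19, 5, 10, 12]
Visit 4 → queue [2, 19, 5, 10, 12]
Visit 2; enqueue 1 → queue [19, 5, 10, 12, 1]
Visit 19 → queue [5, 10, 12, 1]
Visit 5 → queue [10, 12, 1]
Visit 10; enqueue 17 → queue [12, 1, 17]
Visit 12 → queue [1, 17]
Visit 1 → queue [17]
Visit 17 → queue []

14 -> 7 -> 16 -> 18 -> 20 -> 3 -> 9 -> 6 -> 11 -> 13 -> 15 -> 8 -> 4 -> 2 -> 19 -> 5 -> 10 -> 12 -> 1 -> 17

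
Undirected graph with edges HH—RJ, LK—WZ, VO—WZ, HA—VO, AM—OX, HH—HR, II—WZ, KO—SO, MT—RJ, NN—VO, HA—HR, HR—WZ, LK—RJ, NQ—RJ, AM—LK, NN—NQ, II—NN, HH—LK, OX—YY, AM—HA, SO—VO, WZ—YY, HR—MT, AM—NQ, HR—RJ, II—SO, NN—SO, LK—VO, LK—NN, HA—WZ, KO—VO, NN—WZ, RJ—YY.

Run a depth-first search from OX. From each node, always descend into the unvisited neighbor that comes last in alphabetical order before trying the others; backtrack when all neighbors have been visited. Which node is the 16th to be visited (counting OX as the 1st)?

KO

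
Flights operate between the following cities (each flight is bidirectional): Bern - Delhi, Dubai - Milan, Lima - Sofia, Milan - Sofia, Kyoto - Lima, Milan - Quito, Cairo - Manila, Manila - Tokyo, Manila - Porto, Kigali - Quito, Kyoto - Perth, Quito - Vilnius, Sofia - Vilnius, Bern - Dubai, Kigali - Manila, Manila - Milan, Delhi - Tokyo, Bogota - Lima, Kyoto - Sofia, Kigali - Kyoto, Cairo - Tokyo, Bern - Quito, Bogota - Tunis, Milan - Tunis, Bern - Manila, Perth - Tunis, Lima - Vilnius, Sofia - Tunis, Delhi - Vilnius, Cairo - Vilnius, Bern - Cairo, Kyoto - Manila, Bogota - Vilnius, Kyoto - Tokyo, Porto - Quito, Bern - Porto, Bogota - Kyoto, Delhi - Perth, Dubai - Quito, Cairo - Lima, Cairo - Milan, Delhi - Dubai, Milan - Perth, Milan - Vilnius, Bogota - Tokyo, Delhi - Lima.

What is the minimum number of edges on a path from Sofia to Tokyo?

2

Level 0: Sofia
Level 1: Kyoto, Lima, Milan, Tunis, Vilnius
Level 2: Bogota, Cairo, Delhi, Dubai, Kigali, Manila, Perth, Quito, Tokyo
Level 3: Bern, Porto
Tokyo first appears at level 2.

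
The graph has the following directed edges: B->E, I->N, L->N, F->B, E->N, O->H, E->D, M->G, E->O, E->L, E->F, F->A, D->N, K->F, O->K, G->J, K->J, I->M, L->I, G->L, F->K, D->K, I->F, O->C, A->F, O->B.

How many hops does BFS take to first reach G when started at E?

4

Level 0: E
Level 1: D, F, L, N, O
Level 2: A, B, C, H, I, K
Level 3: J, M
Level 4: G
G first appears at level 4.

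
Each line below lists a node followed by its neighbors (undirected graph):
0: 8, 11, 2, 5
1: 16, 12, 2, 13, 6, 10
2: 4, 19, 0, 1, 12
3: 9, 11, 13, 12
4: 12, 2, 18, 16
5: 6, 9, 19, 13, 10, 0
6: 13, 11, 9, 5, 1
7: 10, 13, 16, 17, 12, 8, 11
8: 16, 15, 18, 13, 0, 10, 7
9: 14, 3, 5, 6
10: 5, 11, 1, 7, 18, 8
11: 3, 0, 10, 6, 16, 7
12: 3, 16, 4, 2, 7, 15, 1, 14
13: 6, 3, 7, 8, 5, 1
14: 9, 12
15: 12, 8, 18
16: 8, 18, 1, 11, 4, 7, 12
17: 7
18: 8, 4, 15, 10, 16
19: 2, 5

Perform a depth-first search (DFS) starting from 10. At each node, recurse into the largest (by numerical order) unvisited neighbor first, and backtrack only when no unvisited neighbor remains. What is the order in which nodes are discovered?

10 → 18 → 16 → 12 → 15 → 8 → 13 → 7 → 17 → 11 → 6 → 9 → 14 → 5 → 19 → 2 → 4 → 1 → 0 → 3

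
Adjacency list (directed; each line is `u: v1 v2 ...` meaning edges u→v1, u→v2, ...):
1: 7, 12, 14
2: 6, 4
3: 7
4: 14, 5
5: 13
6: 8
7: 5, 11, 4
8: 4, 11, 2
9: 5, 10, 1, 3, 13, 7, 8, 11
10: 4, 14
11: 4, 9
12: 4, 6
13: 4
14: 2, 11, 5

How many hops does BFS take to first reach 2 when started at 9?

Level 0: 9
Level 1: 1, 3, 5, 7, 8, 10, 11, 13
Level 2: 2, 4, 12, 14
Level 3: 6
2 first appears at level 2.

2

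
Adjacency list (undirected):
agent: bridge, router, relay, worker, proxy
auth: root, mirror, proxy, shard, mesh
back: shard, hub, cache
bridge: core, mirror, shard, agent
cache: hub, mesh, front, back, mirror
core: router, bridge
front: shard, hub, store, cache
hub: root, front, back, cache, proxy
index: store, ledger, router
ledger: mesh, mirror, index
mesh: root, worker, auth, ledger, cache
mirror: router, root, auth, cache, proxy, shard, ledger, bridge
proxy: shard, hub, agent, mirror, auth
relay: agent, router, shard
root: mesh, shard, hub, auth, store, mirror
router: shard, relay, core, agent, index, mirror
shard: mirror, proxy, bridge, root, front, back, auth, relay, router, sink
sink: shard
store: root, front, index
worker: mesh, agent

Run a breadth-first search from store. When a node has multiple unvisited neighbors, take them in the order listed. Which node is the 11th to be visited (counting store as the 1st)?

ledger

Visit store; enqueue root, front, index → queue [root, front, index]
Visit root; enqueue mesh, shard, hub, auth, mirror → queue [front, index, mesh, shard, hub, auth, mirror]
Visit front; enqueue cache → queue [index, mesh, shard, hub, auth, mirror, cache]
Visit index; enqueue ledger, router → queue [mesh, shard, hub, auth, mirror, cache, ledger, router]
Visit mesh; enqueue worker → queue [shard, hub, auth, mirror, cache, ledger, router, worker]
Visit shard; enqueue proxy, bridge, back, relay, sink → queue [hub, auth, mirror, cache, ledger, router, worker, proxy, bridge, back, relay, sink]
Visit hub → queue [auth, mirror, cache, ledger, router, worker, proxy, bridge, back, relay, sink]
Visit auth → queue [mirror, cache, ledger, router, worker, proxy, bridge, back, relay, sink]
Visit mirror → queue [cache, ledger, router, worker, proxy, bridge, back, relay, sink]
Visit cache → queue [ledger, router, worker, proxy, bridge, back, relay, sink]
Visit ledger → queue [router, worker, proxy, bridge, back, relay, sink]
Visit router; enqueue core, agent → queue [worker, proxy, bridge, back, relay, sink, core, agent]
Visit worker → queue [proxy, bridge, back, relay, sink, core, agent]
Visit proxy → queue [bridge, back, relay, sink, core, agent]
Visit bridge → queue [back, relay, sink, core, agent]
Visit back → queue [relay, sink, core, agent]
Visit relay → queue [sink, core, agent]
Visit sink → queue [core, agent]
Visit core → queue [agent]
Visit agent → queue []

Visit order: store, root, front, index, mesh, shard, hub, auth, mirror, cache, ledger, router, worker, proxy, bridge, back, relay, sink, core, agent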